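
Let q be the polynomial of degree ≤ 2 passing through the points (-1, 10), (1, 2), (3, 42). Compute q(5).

130

Using the Lagrange interpolation formula with nodes -1, 1, 3:
  L_0(u) = (u - 1)(u - 3) / 8
  L_1(u) = (u + 1)(u - 3) / -4
  L_2(u) = (u + 1)(u - 1) / 8
Then q(u) = 10·L_0(u) + 2·L_1(u) + 42·L_2(u).
Expanding and collecting terms gives q(u) = 6u^2 - 4u.
Evaluating at u = 5: q(5) = 130.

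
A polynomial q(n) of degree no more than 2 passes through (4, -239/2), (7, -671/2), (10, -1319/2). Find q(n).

Write q(n) = an^2 + bn + c. Substituting each data point gives a linear system:
  16a + 4b + c = -239/2
  49a + 7b + c = -671/2
  100a + 10b + c = -1319/2
Solving the system yields a = -6, b = -6, c = 1/2.
So q(n) = -6n^2 - 6n + 1/2.
Check: q(10) = -1319/2. ✓

q(n) = -6n^2 - 6n + 1/2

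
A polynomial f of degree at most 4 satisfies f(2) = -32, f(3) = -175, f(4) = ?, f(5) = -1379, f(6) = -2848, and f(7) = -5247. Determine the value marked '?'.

-564

The 5 known points determine the degree-4 polynomial uniquely.
Write f(s) = as^4 + bs^3 + cs^2 + ds + e. Substituting each data point gives a linear system:
  16a + 8b + 4c + 2d + e = -32
  81a + 27b + 9c + 3d + e = -175
  625a + 125b + 25c + 5d + e = -1379
  1296a + 216b + 36c + 6d + e = -2848
  2401a + 343b + 49c + 7d + e = -5247
Solving the system yields a = -2, b = -2, c = 5, d = 0, e = -4.
So f(s) = -2s^4 - 2s^3 + 5s^2 - 4.
Then f(4) = -564.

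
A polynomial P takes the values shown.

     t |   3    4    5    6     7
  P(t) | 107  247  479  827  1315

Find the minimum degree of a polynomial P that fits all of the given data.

3

Forward differences of the values at t = 3, 4, 5, 6, 7:
  P  : 107  247  479  827  1315
  Δ  : 140  232  348  488
  Δ^2: 92  116  140
  Δ^3: 24  24
  Δ^4: 0
The third differences are constant (24) and nonzero, while all higher differences vanish, so the minimal degree is 3.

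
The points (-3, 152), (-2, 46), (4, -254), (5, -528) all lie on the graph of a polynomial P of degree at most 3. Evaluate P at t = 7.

Write P(t) = at^3 + bt^2 + ct + d. Substituting each data point gives a linear system:
  -27a + 9b - 3c + d = 152
  -8a + 4b - 2c + d = 46
  64a + 16b + 4c + d = -254
  125a + 25b + 5c + d = -528
Solving the system yields a = -5, b = 3, c = 4, d = 2.
So P(t) = -5t^3 + 3t^2 + 4t + 2.
Then P(7) = -1538.

-1538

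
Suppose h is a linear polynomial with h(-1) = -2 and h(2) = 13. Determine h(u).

Write h(u) = au + b. Substituting each data point gives a linear system:
  -a + b = -2
  2a + b = 13
Solving the system yields a = 5, b = 3.
So h(u) = 5u + 3.
Check: h(2) = 13. ✓

h(u) = 5u + 3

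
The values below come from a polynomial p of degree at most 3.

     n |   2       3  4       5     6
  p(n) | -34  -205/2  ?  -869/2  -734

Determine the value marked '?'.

-230

On equispaced nodes a degree-3 polynomial has vanishing fourth forward difference, so
  p(2) - 4·p(3) + 6·p(4) - 4·p(5) + p(6) = 0.
Substituting the known values and solving for p(4):
  6·p(4) = -1380
  p(4) = -230.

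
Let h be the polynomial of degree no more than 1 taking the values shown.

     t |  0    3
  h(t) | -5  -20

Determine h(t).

Write h(t) = at + b. Substituting each data point gives a linear system:
  b = -5
  3a + b = -20
Solving the system yields a = -5, b = -5.
So h(t) = -5t - 5.
Check: h(0) = -5. ✓

h(t) = -5t - 5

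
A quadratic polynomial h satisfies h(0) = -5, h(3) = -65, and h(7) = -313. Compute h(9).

Using the Lagrange interpolation formula with nodes 0, 3, 7:
  L_0(s) = (s - 3)(s - 7) / 21
  L_1(s) = s(s - 7) / -12
  L_2(s) = s(s - 3) / 28
Then h(s) = -5·L_0(s) - 65·L_1(s) - 313·L_2(s).
Expanding and collecting terms gives h(s) = -6s^2 - 2s - 5.
Evaluating at s = 9: h(9) = -509.

-509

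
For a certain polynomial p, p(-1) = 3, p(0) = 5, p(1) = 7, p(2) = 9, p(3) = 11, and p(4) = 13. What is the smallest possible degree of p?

Forward differences of the values at n = -1, 0, 1, 2, 3, 4:
  p  : 3  5  7  9  11  13
  Δ  : 2  2  2  2  2
  Δ^2: 0  0  0  0
  Δ^3: 0  0  0
  Δ^4: 0  0
  Δ^5: 0
The first differences are constant (2) and nonzero, while all higher differences vanish, so the minimal degree is 1.

1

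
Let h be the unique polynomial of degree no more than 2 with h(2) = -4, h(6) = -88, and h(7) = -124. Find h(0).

Write h(u) = au^2 + bu + c. Substituting each data point gives a linear system:
  4a + 2b + c = -4
  36a + 6b + c = -88
  49a + 7b + c = -124
Solving the system yields a = -3, b = 3, c = 2.
So h(u) = -3u^2 + 3u + 2.
Then h(0) = 2.

2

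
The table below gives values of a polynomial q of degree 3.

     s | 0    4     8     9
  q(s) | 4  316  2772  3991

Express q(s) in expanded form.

Using the Lagrange interpolation formula with nodes 0, 4, 8, 9:
  L_0(s) = (s - 4)(s - 8)(s - 9) / -288
  L_1(s) = s(s - 8)(s - 9) / 80
  L_2(s) = s(s - 4)(s - 9) / -32
  L_3(s) = s(s - 4)(s - 8) / 45
Then q(s) = 4·L_0(s) + 316·L_1(s) + 2772·L_2(s) + 3991·L_3(s).
Expanding and collecting terms gives q(s) = 6s^3 - 5s^2 + 2s + 4.
Check: q(9) = 3991. ✓

q(s) = 6s^3 - 5s^2 + 2s + 4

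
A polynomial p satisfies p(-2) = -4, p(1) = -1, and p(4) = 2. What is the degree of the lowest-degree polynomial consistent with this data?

1

Forward differences of the values at x = -2, 1, 4:
  p  : -4  -1  2
  Δ  : 3  3
  Δ^2: 0
The first differences are constant (3) and nonzero, while all higher differences vanish, so the minimal degree is 1.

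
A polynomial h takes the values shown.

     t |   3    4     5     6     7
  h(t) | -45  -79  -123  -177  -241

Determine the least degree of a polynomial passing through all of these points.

Forward differences of the values at t = 3, 4, 5, 6, 7:
  h  : -45  -79  -123  -177  -241
  Δ  : -34  -44  -54  -64
  Δ^2: -10  -10  -10
  Δ^3: 0  0
  Δ^4: 0
The second differences are constant (-10) and nonzero, while all higher differences vanish, so the minimal degree is 2.

2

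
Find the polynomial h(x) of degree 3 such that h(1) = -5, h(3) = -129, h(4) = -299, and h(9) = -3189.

Write h(x) = ax^3 + bx^2 + cx + d. Substituting each data point gives a linear system:
  a + b + c + d = -5
  27a + 9b + 3c + d = -129
  64a + 16b + 4c + d = -299
  729a + 81b + 9c + d = -3189
Solving the system yields a = -4, b = -4, c = 6, d = -3.
So h(x) = -4x^3 - 4x^2 + 6x - 3.
Check: h(3) = -129. ✓

h(x) = -4x^3 - 4x^2 + 6x - 3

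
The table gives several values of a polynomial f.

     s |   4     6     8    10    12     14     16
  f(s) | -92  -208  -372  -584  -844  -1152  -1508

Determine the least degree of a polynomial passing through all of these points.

2

Forward differences of the values at s = 4, 6, 8, 10, 12, 14, 16:
  f  : -92  -208  -372  -584  -844  -1152  -1508
  Δ  : -116  -164  -212  -260  -308  -356
  Δ^2: -48  -48  -48  -48  -48
  Δ^3: 0  0  0  0
  Δ^4: 0  0  0
  Δ^5: 0  0
  Δ^6: 0
The second differences are constant (-48) and nonzero, while all higher differences vanish, so the minimal degree is 2.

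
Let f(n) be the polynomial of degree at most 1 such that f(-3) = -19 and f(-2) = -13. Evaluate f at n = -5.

Using the Lagrange interpolation formula with nodes -3, -2:
  L_0(n) = (n + 2) / -1
  L_1(n) = (n + 3) / 1
Then f(n) = -19·L_0(n) - 13·L_1(n).
Expanding and collecting terms gives f(n) = 6n - 1.
Evaluating at n = -5: f(-5) = -31.

-31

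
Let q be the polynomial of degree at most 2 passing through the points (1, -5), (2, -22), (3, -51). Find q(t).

Write q(t) = at^2 + bt + c. Substituting each data point gives a linear system:
  a + b + c = -5
  4a + 2b + c = -22
  9a + 3b + c = -51
Solving the system yields a = -6, b = 1, c = 0.
So q(t) = -6t^2 + t.
Check: q(2) = -22. ✓

q(t) = -6t^2 + t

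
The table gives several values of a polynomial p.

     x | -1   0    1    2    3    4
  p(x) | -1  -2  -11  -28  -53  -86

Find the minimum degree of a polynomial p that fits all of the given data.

Forward differences of the values at x = -1, 0, 1, 2, 3, 4:
  p  : -1  -2  -11  -28  -53  -86
  Δ  : -1  -9  -17  -25  -33
  Δ^2: -8  -8  -8  -8
  Δ^3: 0  0  0
  Δ^4: 0  0
  Δ^5: 0
The second differences are constant (-8) and nonzero, while all higher differences vanish, so the minimal degree is 2.

2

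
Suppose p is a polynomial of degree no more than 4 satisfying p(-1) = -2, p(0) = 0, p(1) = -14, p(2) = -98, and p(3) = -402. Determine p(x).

p(x) = -4x^4 - x^3 - 4x^2 - 5x

Write p(x) = ax^4 + bx^3 + cx^2 + dx + e. Substituting each data point gives a linear system:
  a - b + c - d + e = -2
  e = 0
  a + b + c + d + e = -14
  16a + 8b + 4c + 2d + e = -98
  81a + 27b + 9c + 3d + e = -402
Solving the system yields a = -4, b = -1, c = -4, d = -5, e = 0.
So p(x) = -4x^4 - x^3 - 4x^2 - 5x.
Check: p(0) = 0. ✓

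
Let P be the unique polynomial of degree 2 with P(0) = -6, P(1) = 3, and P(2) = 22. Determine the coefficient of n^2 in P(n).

Write P(n) = an^2 + bn + c. Substituting each data point gives a linear system:
  c = -6
  a + b + c = 3
  4a + 2b + c = 22
Solving the system yields a = 5, b = 4, c = -6.
So P(n) = 5n^2 + 4n - 6.
The leading coefficient is 5.

5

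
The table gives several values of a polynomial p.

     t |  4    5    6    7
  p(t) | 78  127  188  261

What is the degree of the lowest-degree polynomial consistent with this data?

2

Forward differences of the values at t = 4, 5, 6, 7:
  p  : 78  127  188  261
  Δ  : 49  61  73
  Δ^2: 12  12
  Δ^3: 0
The second differences are constant (12) and nonzero, while all higher differences vanish, so the minimal degree is 2.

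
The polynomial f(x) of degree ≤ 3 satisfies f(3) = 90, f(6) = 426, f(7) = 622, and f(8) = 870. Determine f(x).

Write f(x) = ax^3 + bx^2 + cx + d. Substituting each data point gives a linear system:
  27a + 9b + 3c + d = 90
  216a + 36b + 6c + d = 426
  343a + 49b + 7c + d = 622
  512a + 64b + 8c + d = 870
Solving the system yields a = 1, b = 5, c = 4, d = 6.
So f(x) = x³ + 5x² + 4x + 6.
Check: f(3) = 90. ✓

f(x) = x^3 + 5x^2 + 4x + 6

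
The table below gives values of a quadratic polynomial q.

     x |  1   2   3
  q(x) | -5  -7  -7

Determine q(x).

q(x) = x^2 - 5x - 1

Write q(x) = ax^2 + bx + c. Substituting each data point gives a linear system:
  a + b + c = -5
  4a + 2b + c = -7
  9a + 3b + c = -7
Solving the system yields a = 1, b = -5, c = -1.
So q(x) = x^2 - 5x - 1.
Check: q(1) = -5. ✓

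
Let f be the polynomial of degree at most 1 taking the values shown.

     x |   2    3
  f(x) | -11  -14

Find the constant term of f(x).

Write f(x) = ax + b. Substituting each data point gives a linear system:
  2a + b = -11
  3a + b = -14
Solving the system yields a = -3, b = -5.
So f(x) = -3x - 5.
The constant term is -5.

-5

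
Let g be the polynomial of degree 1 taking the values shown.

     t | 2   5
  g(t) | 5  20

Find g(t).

Using the Lagrange interpolation formula with nodes 2, 5:
  L_0(t) = (t - 5) / -3
  L_1(t) = (t - 2) / 3
Then g(t) = 5·L_0(t) + 20·L_1(t).
Expanding and collecting terms gives g(t) = 5t - 5.
Check: g(2) = 5. ✓

g(t) = 5t - 5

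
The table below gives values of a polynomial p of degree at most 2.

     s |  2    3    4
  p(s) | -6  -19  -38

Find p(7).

-131

Write p(s) = as^2 + bs + c. Substituting each data point gives a linear system:
  4a + 2b + c = -6
  9a + 3b + c = -19
  16a + 4b + c = -38
Solving the system yields a = -3, b = 2, c = 2.
So p(s) = -3s² + 2s + 2.
Then p(7) = -131.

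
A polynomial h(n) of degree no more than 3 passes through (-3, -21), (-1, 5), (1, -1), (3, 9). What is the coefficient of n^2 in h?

-1

Write h(n) = an^3 + bn^2 + cn + d. Substituting each data point gives a linear system:
  -27a + 9b - 3c + d = -21
  -a + b - c + d = 5
  a + b + c + d = -1
  27a + 9b + 3c + d = 9
Solving the system yields a = 1, b = -1, c = -4, d = 3.
So h(n) = n³ - n² - 4n + 3.
The coefficient of n^2 is -1.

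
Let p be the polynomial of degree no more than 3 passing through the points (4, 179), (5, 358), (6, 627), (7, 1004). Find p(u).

Using the Lagrange interpolation formula with nodes 4, 5, 6, 7:
  L_0(u) = (u - 5)(u - 6)(u - 7) / -6
  L_1(u) = (u - 4)(u - 6)(u - 7) / 2
  L_2(u) = (u - 4)(u - 5)(u - 7) / -2
  L_3(u) = (u - 4)(u - 5)(u - 6) / 6
Then p(u) = 179·L_0(u) + 358·L_1(u) + 627·L_2(u) + 1004·L_3(u).
Expanding and collecting terms gives p(u) = 3u^3 - 4u + 3.
Check: p(4) = 179. ✓

p(u) = 3u^3 - 4u + 3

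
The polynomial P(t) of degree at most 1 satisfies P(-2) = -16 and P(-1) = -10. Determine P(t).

P(t) = 6t - 4

Write P(t) = at + b. Substituting each data point gives a linear system:
  -2a + b = -16
  -a + b = -10
Solving the system yields a = 6, b = -4.
So P(t) = 6t - 4.
Check: P(-2) = -16. ✓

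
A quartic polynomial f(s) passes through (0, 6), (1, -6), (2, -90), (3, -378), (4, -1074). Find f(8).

-14538

Using the Lagrange interpolation formula with nodes 0, 1, 2, 3, 4:
  L_0(s) = (s - 1)(s - 2)(s - 3)(s - 4) / 24
  L_1(s) = s(s - 2)(s - 3)(s - 4) / -6
  L_2(s) = s(s - 1)(s - 3)(s - 4) / 4
  L_3(s) = s(s - 1)(s - 2)(s - 4) / -6
  L_4(s) = s(s - 1)(s - 2)(s - 3) / 24
Then f(s) = 6·L_0(s) - 6·L_1(s) - 90·L_2(s) - 378·L_3(s) - 1074·L_4(s).
Expanding and collecting terms gives f(s) = -3s⁴ - 4s³ - 3s² - 2s + 6.
Evaluating at s = 8: f(8) = -14538.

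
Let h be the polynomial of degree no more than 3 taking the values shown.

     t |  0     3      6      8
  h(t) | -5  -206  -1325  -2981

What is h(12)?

-9557

Using the Lagrange interpolation formula with nodes 0, 3, 6, 8:
  L_0(t) = (t - 3)(t - 6)(t - 8) / -144
  L_1(t) = t(t - 6)(t - 8) / 45
  L_2(t) = t(t - 3)(t - 8) / -36
  L_3(t) = t(t - 3)(t - 6) / 80
Then h(t) = -5·L_0(t) - 206·L_1(t) - 1325·L_2(t) - 2981·L_3(t).
Expanding and collecting terms gives h(t) = -5t^3 - 6t^2 - 4t - 5.
Evaluating at t = 12: h(12) = -9557.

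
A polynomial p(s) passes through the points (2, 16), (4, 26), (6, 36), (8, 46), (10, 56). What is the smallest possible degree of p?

1

Forward differences of the values at s = 2, 4, 6, 8, 10:
  p  : 16  26  36  46  56
  Δ  : 10  10  10  10
  Δ^2: 0  0  0
  Δ^3: 0  0
  Δ^4: 0
The first differences are constant (10) and nonzero, while all higher differences vanish, so the minimal degree is 1.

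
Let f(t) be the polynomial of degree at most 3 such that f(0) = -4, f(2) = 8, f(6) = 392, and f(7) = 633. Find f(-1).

Write f(t) = at^3 + bt^2 + ct + d. Substituting each data point gives a linear system:
  d = -4
  8a + 4b + 2c + d = 8
  216a + 36b + 6c + d = 392
  343a + 49b + 7c + d = 633
Solving the system yields a = 2, b = -1, c = 0, d = -4.
So f(t) = 2t^3 - t^2 - 4.
Then f(-1) = -7.

-7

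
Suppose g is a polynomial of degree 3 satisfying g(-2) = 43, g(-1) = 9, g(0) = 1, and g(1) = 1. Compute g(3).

Using the Lagrange interpolation formula with nodes -2, -1, 0, 1:
  L_0(s) = (s + 1)s(s - 1) / -6
  L_1(s) = (s + 2)s(s - 1) / 2
  L_2(s) = (s + 2)(s + 1)(s - 1) / -2
  L_3(s) = (s + 2)(s + 1)s / 6
Then g(s) = 43·L_0(s) + 9·L_1(s) + 1·L_2(s) + 1·L_3(s).
Expanding and collecting terms gives g(s) = -3s³ + 4s² - s + 1.
Evaluating at s = 3: g(3) = -47.

-47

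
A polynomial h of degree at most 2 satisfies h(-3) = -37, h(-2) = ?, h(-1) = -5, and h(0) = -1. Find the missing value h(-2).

-17

On equispaced nodes a degree-2 polynomial has vanishing third forward difference, so
  - h(-3) + 3·h(-2) - 3·h(-1) + h(0) = 0.
Substituting the known values and solving for h(-2):
  3·h(-2) = -51
  h(-2) = -17.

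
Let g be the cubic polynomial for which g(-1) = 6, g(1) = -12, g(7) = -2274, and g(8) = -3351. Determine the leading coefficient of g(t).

Write g(t) = at^3 + bt^2 + ct + d. Substituting each data point gives a linear system:
  -a + b - c + d = 6
  a + b + c + d = -12
  343a + 49b + 7c + d = -2274
  512a + 64b + 8c + d = -3351
Solving the system yields a = -6, b = -4, c = -3, d = 1.
So g(t) = -6t^3 - 4t^2 - 3t + 1.
The leading coefficient is -6.

-6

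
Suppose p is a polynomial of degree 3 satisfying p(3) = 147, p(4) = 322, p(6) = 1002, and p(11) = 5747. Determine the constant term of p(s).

-6

Write p(s) = as^3 + bs^2 + cs + d. Substituting each data point gives a linear system:
  27a + 9b + 3c + d = 147
  64a + 16b + 4c + d = 322
  216a + 36b + 6c + d = 1002
  1331a + 121b + 11c + d = 5747
Solving the system yields a = 4, b = 3, c = 6, d = -6.
So p(s) = 4s^3 + 3s^2 + 6s - 6.
The constant term is -6.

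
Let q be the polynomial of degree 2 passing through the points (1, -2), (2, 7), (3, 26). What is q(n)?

Using the Lagrange interpolation formula with nodes 1, 2, 3:
  L_0(n) = (n - 2)(n - 3) / 2
  L_1(n) = (n - 1)(n - 3) / -1
  L_2(n) = (n - 1)(n - 2) / 2
Then q(n) = -2·L_0(n) + 7·L_1(n) + 26·L_2(n).
Expanding and collecting terms gives q(n) = 5n² - 6n - 1.
Check: q(1) = -2. ✓

q(n) = 5n^2 - 6n - 1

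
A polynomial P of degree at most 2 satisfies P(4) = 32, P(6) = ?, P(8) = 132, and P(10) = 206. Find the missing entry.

74

The 3 known points determine the degree-2 polynomial uniquely.
Write P(x) = ax^2 + bx + c. Substituting each data point gives a linear system:
  16a + 4b + c = 32
  64a + 8b + c = 132
  100a + 10b + c = 206
Solving the system yields a = 2, b = 1, c = -4.
So P(x) = 2x² + x - 4.
Then P(6) = 74.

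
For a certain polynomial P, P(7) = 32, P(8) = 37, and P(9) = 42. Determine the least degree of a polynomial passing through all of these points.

1

Divided differences on the nodes 7, 8, 9:
  order 0: 32  37  42
  order 1: 5  5
  order 2: 0
The order-1 divided differences are all 5 (nonzero) and every higher order vanishes, so the data lies on a polynomial of degree exactly 1.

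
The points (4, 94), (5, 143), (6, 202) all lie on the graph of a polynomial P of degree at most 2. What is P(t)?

P(t) = 5t^2 + 4t - 2

Write P(t) = at^2 + bt + c. Substituting each data point gives a linear system:
  16a + 4b + c = 94
  25a + 5b + c = 143
  36a + 6b + c = 202
Solving the system yields a = 5, b = 4, c = -2.
So P(t) = 5t² + 4t - 2.
Check: P(5) = 143. ✓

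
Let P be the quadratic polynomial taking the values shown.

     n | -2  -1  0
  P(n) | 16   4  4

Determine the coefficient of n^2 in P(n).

6

Write P(n) = an^2 + bn + c. Substituting each data point gives a linear system:
  4a - 2b + c = 16
  a - b + c = 4
  c = 4
Solving the system yields a = 6, b = 6, c = 4.
So P(n) = 6n^2 + 6n + 4.
The leading coefficient is 6.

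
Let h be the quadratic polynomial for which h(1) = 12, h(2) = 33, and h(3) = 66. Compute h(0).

Write h(x) = ax^2 + bx + c. Substituting each data point gives a linear system:
  a + b + c = 12
  4a + 2b + c = 33
  9a + 3b + c = 66
Solving the system yields a = 6, b = 3, c = 3.
So h(x) = 6x² + 3x + 3.
Then h(0) = 3.

3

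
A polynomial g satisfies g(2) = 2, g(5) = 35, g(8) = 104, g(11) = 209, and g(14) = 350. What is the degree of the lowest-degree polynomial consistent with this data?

Forward differences of the values at n = 2, 5, 8, 11, 14:
  g  : 2  35  104  209  350
  Δ  : 33  69  105  141
  Δ^2: 36  36  36
  Δ^3: 0  0
  Δ^4: 0
The second differences are constant (36) and nonzero, while all higher differences vanish, so the minimal degree is 2.

2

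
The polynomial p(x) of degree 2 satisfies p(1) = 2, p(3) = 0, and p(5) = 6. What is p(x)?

Write p(x) = ax^2 + bx + c. Substituting each data point gives a linear system:
  a + b + c = 2
  9a + 3b + c = 0
  25a + 5b + c = 6
Solving the system yields a = 1, b = -5, c = 6.
So p(x) = x^2 - 5x + 6.
Check: p(3) = 0. ✓

p(x) = x^2 - 5x + 6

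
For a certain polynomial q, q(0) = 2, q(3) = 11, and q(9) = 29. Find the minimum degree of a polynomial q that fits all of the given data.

1

Divided differences on the nodes 0, 3, 9:
  order 0: 2  11  29
  order 1: 3  3
  order 2: 0
The order-1 divided differences are all 3 (nonzero) and every higher order vanishes, so the data lies on a polynomial of degree exactly 1.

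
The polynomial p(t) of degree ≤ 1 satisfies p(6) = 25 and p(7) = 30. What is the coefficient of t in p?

Write p(t) = at + b. Substituting each data point gives a linear system:
  6a + b = 25
  7a + b = 30
Solving the system yields a = 5, b = -5.
So p(t) = 5t - 5.
The leading coefficient is 5.

5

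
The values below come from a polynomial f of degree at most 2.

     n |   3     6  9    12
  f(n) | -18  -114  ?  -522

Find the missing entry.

The 3 known points determine the degree-2 polynomial uniquely.
Write f(n) = an^2 + bn + c. Substituting each data point gives a linear system:
  9a + 3b + c = -18
  36a + 6b + c = -114
  144a + 12b + c = -522
Solving the system yields a = -4, b = 4, c = 6.
So f(n) = -4n² + 4n + 6.
Then f(9) = -282.

-282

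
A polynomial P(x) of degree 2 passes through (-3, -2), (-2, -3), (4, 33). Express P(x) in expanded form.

Using the Lagrange interpolation formula with nodes -3, -2, 4:
  L_0(x) = (x + 2)(x - 4) / 7
  L_1(x) = (x + 3)(x - 4) / -6
  L_2(x) = (x + 3)(x + 2) / 42
Then P(x) = -2·L_0(x) - 3·L_1(x) + 33·L_2(x).
Expanding and collecting terms gives P(x) = x² + 4x + 1.
Check: P(-2) = -3. ✓

P(x) = x^2 + 4x + 1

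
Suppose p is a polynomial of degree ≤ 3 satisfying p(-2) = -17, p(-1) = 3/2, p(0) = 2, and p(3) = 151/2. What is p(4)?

Using the Lagrange interpolation formula with nodes -2, -1, 0, 3:
  L_0(s) = (s + 1)s(s - 3) / -10
  L_1(s) = (s + 2)s(s - 3) / 4
  L_2(s) = (s + 2)(s + 1)(s - 3) / -6
  L_3(s) = (s + 2)(s + 1)s / 60
Then p(s) = -17·L_0(s) + 3/2·L_1(s) + 2·L_2(s) + 151/2·L_3(s).
Expanding and collecting terms gives p(s) = 3s³ - (5/2)s + 2.
Evaluating at s = 4: p(4) = 184.

184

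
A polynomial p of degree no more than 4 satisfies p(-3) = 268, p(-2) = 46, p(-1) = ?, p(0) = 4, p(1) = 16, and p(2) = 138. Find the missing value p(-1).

On equispaced nodes a degree-4 polynomial has vanishing fifth forward difference, so
  - p(-3) + 5·p(-2) - 10·p(-1) + 10·p(0) - 5·p(1) + p(2) = 0.
Substituting the known values and solving for p(-1):
  -10·p(-1) = -60
  p(-1) = 6.

6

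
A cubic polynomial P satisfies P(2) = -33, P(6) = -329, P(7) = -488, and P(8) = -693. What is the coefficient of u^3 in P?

-1

Write P(u) = au^3 + bu^2 + cu + d. Substituting each data point gives a linear system:
  8a + 4b + 2c + d = -33
  216a + 36b + 6c + d = -329
  343a + 49b + 7c + d = -488
  512a + 64b + 8c + d = -693
Solving the system yields a = -1, b = -2, c = -6, d = -5.
So P(u) = -u^3 - 2u^2 - 6u - 5.
The leading coefficient is -1.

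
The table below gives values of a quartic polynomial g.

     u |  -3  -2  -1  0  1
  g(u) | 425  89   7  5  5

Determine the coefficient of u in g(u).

4

Write g(u) = au^4 + bu^3 + cu^2 + du + e. Substituting each data point gives a linear system:
  81a - 27b + 9c - 3d + e = 425
  16a - 8b + 4c - 2d + e = 89
  a - b + c - d + e = 7
  e = 5
  a + b + c + d + e = 5
Solving the system yields a = 4, b = -5, c = -3, d = 4, e = 5.
So g(u) = 4u⁴ - 5u³ - 3u² + 4u + 5.
The coefficient of u is 4.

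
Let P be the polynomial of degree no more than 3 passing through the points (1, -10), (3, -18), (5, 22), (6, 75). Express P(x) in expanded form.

Using the Lagrange interpolation formula with nodes 1, 3, 5, 6:
  L_0(x) = (x - 3)(x - 5)(x - 6) / -40
  L_1(x) = (x - 1)(x - 5)(x - 6) / 12
  L_2(x) = (x - 1)(x - 3)(x - 6) / -8
  L_3(x) = (x - 1)(x - 3)(x - 5) / 15
Then P(x) = -10·L_0(x) - 18·L_1(x) + 22·L_2(x) + 75·L_3(x).
Expanding and collecting terms gives P(x) = x³ - 3x² - 5x - 3.
Check: P(1) = -10. ✓

P(x) = x^3 - 3x^2 - 5x - 3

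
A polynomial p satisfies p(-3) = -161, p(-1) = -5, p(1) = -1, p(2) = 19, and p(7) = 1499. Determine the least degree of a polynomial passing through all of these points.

3

Divided differences on the nodes -3, -1, 1, 2, 7:
  order 0: -161  -5  -1  19  1499
  order 1: 78  2  20  296
  order 2: -19  6  46
  order 3: 5  5
  order 4: 0
The order-3 divided differences are all 5 (nonzero) and every higher order vanishes, so the data lies on a polynomial of degree exactly 3.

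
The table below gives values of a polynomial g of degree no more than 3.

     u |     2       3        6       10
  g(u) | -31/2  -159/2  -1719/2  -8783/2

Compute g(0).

Using the Lagrange interpolation formula with nodes 2, 3, 6, 10:
  L_0(u) = (u - 3)(u - 6)(u - 10) / -32
  L_1(u) = (u - 2)(u - 6)(u - 10) / 21
  L_2(u) = (u - 2)(u - 3)(u - 10) / -48
  L_3(u) = (u - 2)(u - 3)(u - 6) / 224
Then g(u) = -31/2·L_0(u) - 159/2·L_1(u) - 1719/2·L_2(u) - 8783/2·L_3(u).
Expanding and collecting terms gives g(u) = -5u^3 + 6u^2 + u - 3/2.
Evaluating at u = 0: g(0) = -3/2.

-3/2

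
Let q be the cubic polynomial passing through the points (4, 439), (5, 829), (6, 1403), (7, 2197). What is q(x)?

q(x) = 6x^3 + 2x^2 + 6x - 1

Write q(x) = ax^3 + bx^2 + cx + d. Substituting each data point gives a linear system:
  64a + 16b + 4c + d = 439
  125a + 25b + 5c + d = 829
  216a + 36b + 6c + d = 1403
  343a + 49b + 7c + d = 2197
Solving the system yields a = 6, b = 2, c = 6, d = -1.
So q(x) = 6x³ + 2x² + 6x - 1.
Check: q(4) = 439. ✓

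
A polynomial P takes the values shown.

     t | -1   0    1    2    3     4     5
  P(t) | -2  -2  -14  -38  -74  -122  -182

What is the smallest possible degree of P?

2

Forward differences of the values at t = -1, 0, 1, 2, 3, 4, 5:
  P  : -2  -2  -14  -38  -74  -122  -182
  Δ  : 0  -12  -24  -36  -48  -60
  Δ^2: -12  -12  -12  -12  -12
  Δ^3: 0  0  0  0
  Δ^4: 0  0  0
  Δ^5: 0  0
  Δ^6: 0
The second differences are constant (-12) and nonzero, while all higher differences vanish, so the minimal degree is 2.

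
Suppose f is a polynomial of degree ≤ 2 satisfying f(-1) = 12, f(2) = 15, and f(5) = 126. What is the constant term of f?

1

Write f(x) = ax^2 + bx + c. Substituting each data point gives a linear system:
  a - b + c = 12
  4a + 2b + c = 15
  25a + 5b + c = 126
Solving the system yields a = 6, b = -5, c = 1.
So f(x) = 6x^2 - 5x + 1.
The constant term is 1.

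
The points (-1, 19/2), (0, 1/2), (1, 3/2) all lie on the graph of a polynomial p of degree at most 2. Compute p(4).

Using the Lagrange interpolation formula with nodes -1, 0, 1:
  L_0(t) = t(t - 1) / 2
  L_1(t) = (t + 1)(t - 1) / -1
  L_2(t) = (t + 1)t / 2
Then p(t) = 19/2·L_0(t) + 1/2·L_1(t) + 3/2·L_2(t).
Expanding and collecting terms gives p(t) = 5t^2 - 4t + 1/2.
Evaluating at t = 4: p(4) = 129/2.

129/2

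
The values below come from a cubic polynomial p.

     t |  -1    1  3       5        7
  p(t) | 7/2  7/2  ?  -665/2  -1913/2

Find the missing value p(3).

The 4 known points determine the degree-3 polynomial uniquely.
Write p(t) = at^3 + bt^2 + ct + d. Substituting each data point gives a linear system:
  -a + b - c + d = 7/2
  a + b + c + d = 7/2
  125a + 25b + 5c + d = -665/2
  343a + 49b + 7c + d = -1913/2
Solving the system yields a = -3, b = 1, c = 3, d = 5/2.
So p(t) = -3t³ + t² + 3t + 5/2.
Then p(3) = -121/2.

-121/2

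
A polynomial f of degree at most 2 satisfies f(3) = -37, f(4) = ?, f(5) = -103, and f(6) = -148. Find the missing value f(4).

-66

On equispaced nodes a degree-2 polynomial has vanishing third forward difference, so
  - f(3) + 3·f(4) - 3·f(5) + f(6) = 0.
Substituting the known values and solving for f(4):
  3·f(4) = -198
  f(4) = -66.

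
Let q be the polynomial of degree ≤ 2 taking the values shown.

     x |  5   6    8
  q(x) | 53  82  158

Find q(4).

30

Write q(x) = ax^2 + bx + c. Substituting each data point gives a linear system:
  25a + 5b + c = 53
  36a + 6b + c = 82
  64a + 8b + c = 158
Solving the system yields a = 3, b = -4, c = -2.
So q(x) = 3x^2 - 4x - 2.
Then q(4) = 30.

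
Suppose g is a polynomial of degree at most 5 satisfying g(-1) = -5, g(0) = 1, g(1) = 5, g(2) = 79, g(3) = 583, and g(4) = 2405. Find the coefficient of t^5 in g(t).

2

Write g(t) = at^5 + bt^4 + ct^3 + dt^2 + et + k. Substituting each data point gives a linear system:
  -a + b - c + d - e + k = -5
  k = 1
  a + b + c + d + e + k = 5
  32a + 16b + 8c + 4d + 2e + k = 79
  243a + 81b + 27c + 9d + 3e + k = 583
  1024a + 256b + 64c + 16d + 4e + k = 2405
Solving the system yields a = 2, b = 2, c = -2, d = -3, e = 5, k = 1.
So g(t) = 2t^5 + 2t^4 - 2t^3 - 3t^2 + 5t + 1.
The leading coefficient is 2.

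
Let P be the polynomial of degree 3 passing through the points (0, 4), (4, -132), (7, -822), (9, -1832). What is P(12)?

-4532

Using the Lagrange interpolation formula with nodes 0, 4, 7, 9:
  L_0(t) = (t - 4)(t - 7)(t - 9) / -252
  L_1(t) = t(t - 7)(t - 9) / 60
  L_2(t) = t(t - 4)(t - 9) / -42
  L_3(t) = t(t - 4)(t - 7) / 90
Then P(t) = 4·L_0(t) - 132·L_1(t) - 822·L_2(t) - 1832·L_3(t).
Expanding and collecting terms gives P(t) = -3t³ + 5t² - 6t + 4.
Evaluating at t = 12: P(12) = -4532.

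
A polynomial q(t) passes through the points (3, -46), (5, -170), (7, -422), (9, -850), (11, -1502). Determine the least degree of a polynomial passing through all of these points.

3

Forward differences of the values at t = 3, 5, 7, 9, 11:
  q  : -46  -170  -422  -850  -1502
  Δ  : -124  -252  -428  -652
  Δ^2: -128  -176  -224
  Δ^3: -48  -48
  Δ^4: 0
The third differences are constant (-48) and nonzero, while all higher differences vanish, so the minimal degree is 3.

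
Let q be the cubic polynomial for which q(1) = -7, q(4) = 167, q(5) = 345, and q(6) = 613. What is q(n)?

Using the Lagrange interpolation formula with nodes 1, 4, 5, 6:
  L_0(n) = (n - 4)(n - 5)(n - 6) / -60
  L_1(n) = (n - 1)(n - 5)(n - 6) / 6
  L_2(n) = (n - 1)(n - 4)(n - 6) / -4
  L_3(n) = (n - 1)(n - 4)(n - 5) / 10
Then q(n) = -7·L_0(n) + 167·L_1(n) + 345·L_2(n) + 613·L_3(n).
Expanding and collecting terms gives q(n) = 3n³ - 5n - 5.
Check: q(1) = -7. ✓

q(n) = 3n^3 - 5n - 5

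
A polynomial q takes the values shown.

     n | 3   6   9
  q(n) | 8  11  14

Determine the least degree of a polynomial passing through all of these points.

1

Forward differences of the values at n = 3, 6, 9:
  q  : 8  11  14
  Δ  : 3  3
  Δ^2: 0
The first differences are constant (3) and nonzero, while all higher differences vanish, so the minimal degree is 1.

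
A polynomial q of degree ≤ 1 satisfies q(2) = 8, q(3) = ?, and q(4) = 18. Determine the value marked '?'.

The 2 known points determine the degree-1 polynomial uniquely.
Write q(x) = ax + b. Substituting each data point gives a linear system:
  2a + b = 8
  4a + b = 18
Solving the system yields a = 5, b = -2.
So q(x) = 5x - 2.
Then q(3) = 13.

13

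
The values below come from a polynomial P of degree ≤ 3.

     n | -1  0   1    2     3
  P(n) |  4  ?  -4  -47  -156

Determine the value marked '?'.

3

The 4 known points determine the degree-3 polynomial uniquely.
Write P(n) = an^3 + bn^2 + cn + d. Substituting each data point gives a linear system:
  -a + b - c + d = 4
  a + b + c + d = -4
  8a + 4b + 2c + d = -47
  27a + 9b + 3c + d = -156
Solving the system yields a = -5, b = -3, c = 1, d = 3.
So P(n) = -5n^3 - 3n^2 + n + 3.
Then P(0) = 3.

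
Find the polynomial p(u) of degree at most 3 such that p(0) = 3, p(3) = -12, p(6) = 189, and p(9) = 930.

Write p(u) = au^3 + bu^2 + cu + d. Substituting each data point gives a linear system:
  d = 3
  27a + 9b + 3c + d = -12
  216a + 36b + 6c + d = 189
  729a + 81b + 9c + d = 930
Solving the system yields a = 2, b = -6, c = -5, d = 3.
So p(u) = 2u³ - 6u² - 5u + 3.
Check: p(9) = 930. ✓

p(u) = 2u^3 - 6u^2 - 5u + 3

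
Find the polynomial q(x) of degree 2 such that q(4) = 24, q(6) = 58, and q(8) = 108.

Write q(x) = ax^2 + bx + c. Substituting each data point gives a linear system:
  16a + 4b + c = 24
  36a + 6b + c = 58
  64a + 8b + c = 108
Solving the system yields a = 2, b = -3, c = 4.
So q(x) = 2x^2 - 3x + 4.
Check: q(4) = 24. ✓

q(x) = 2x^2 - 3x + 4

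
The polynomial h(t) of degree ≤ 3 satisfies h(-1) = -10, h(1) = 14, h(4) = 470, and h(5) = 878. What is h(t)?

Write h(t) = at^3 + bt^2 + ct + d. Substituting each data point gives a linear system:
  -a + b - c + d = -10
  a + b + c + d = 14
  64a + 16b + 4c + d = 470
  125a + 25b + 5c + d = 878
Solving the system yields a = 6, b = 4, c = 6, d = -2.
So h(t) = 6t^3 + 4t^2 + 6t - 2.
Check: h(5) = 878. ✓

h(t) = 6t^3 + 4t^2 + 6t - 2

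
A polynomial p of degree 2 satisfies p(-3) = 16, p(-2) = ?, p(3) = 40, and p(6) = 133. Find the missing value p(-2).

The 3 known points determine the degree-2 polynomial uniquely.
Write p(t) = at^2 + bt + c. Substituting each data point gives a linear system:
  9a - 3b + c = 16
  9a + 3b + c = 40
  36a + 6b + c = 133
Solving the system yields a = 3, b = 4, c = 1.
So p(t) = 3t^2 + 4t + 1.
Then p(-2) = 5.

5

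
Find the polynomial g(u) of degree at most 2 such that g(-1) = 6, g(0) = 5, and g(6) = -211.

Using the Lagrange interpolation formula with nodes -1, 0, 6:
  L_0(u) = u(u - 6) / 7
  L_1(u) = (u + 1)(u - 6) / -6
  L_2(u) = (u + 1)u / 42
Then g(u) = 6·L_0(u) + 5·L_1(u) - 211·L_2(u).
Expanding and collecting terms gives g(u) = -5u^2 - 6u + 5.
Check: g(6) = -211. ✓

g(u) = -5u^2 - 6u + 5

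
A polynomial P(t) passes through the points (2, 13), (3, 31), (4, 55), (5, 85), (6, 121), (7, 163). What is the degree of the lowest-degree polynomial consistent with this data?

Forward differences of the values at t = 2, 3, 4, 5, 6, 7:
  P  : 13  31  55  85  121  163
  Δ  : 18  24  30  36  42
  Δ^2: 6  6  6  6
  Δ^3: 0  0  0
  Δ^4: 0  0
  Δ^5: 0
The second differences are constant (6) and nonzero, while all higher differences vanish, so the minimal degree is 2.

2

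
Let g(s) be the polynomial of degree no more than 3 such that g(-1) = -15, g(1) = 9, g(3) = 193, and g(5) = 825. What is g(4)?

Using the Lagrange interpolation formula with nodes -1, 1, 3, 5:
  L_0(s) = (s - 1)(s - 3)(s - 5) / -48
  L_1(s) = (s + 1)(s - 3)(s - 5) / 16
  L_2(s) = (s + 1)(s - 1)(s - 5) / -16
  L_3(s) = (s + 1)(s - 1)(s - 3) / 48
Then g(s) = -15·L_0(s) + 9·L_1(s) + 193·L_2(s) + 825·L_3(s).
Expanding and collecting terms gives g(s) = 6s³ + 2s² + 6s - 5.
Evaluating at s = 4: g(4) = 435.

435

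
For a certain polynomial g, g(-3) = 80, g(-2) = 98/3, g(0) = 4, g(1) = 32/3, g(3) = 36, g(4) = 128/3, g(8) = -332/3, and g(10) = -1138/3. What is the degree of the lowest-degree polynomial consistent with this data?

Divided differences on the nodes -3, -2, 0, 1, 3, 4, 8, 10:
  order 0: 80  98/3  4  32/3  36  128/3  -332/3  -1138/3
  order 1: -142/3  -43/3  20/3  38/3  20/3  -115/3  -403/3
  order 2: 11  7  2  -2  -9  -16
  order 3: -1  -1  -1  -1  -1
  order 4: 0  0  0  0
  order 5: 0  0  0
  order 6: 0  0
  order 7: 0
The order-3 divided differences are all -1 (nonzero) and every higher order vanishes, so the data lies on a polynomial of degree exactly 3.

3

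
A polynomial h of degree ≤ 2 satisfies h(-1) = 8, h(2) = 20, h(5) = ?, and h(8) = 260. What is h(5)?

On equispaced nodes a degree-2 polynomial has vanishing third forward difference, so
  - h(-1) + 3·h(2) - 3·h(5) + h(8) = 0.
Substituting the known values and solving for h(5):
  -3·h(5) = -312
  h(5) = 104.

104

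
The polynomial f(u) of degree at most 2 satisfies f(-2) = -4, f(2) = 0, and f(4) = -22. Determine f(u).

f(u) = -2u^2 + u + 6

Write f(u) = au^2 + bu + c. Substituting each data point gives a linear system:
  4a - 2b + c = -4
  4a + 2b + c = 0
  16a + 4b + c = -22
Solving the system yields a = -2, b = 1, c = 6.
So f(u) = -2u² + u + 6.
Check: f(-2) = -4. ✓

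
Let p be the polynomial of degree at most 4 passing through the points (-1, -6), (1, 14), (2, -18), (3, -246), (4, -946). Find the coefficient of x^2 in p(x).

Write p(x) = ax^4 + bx^3 + cx^2 + dx + e. Substituting each data point gives a linear system:
  a - b + c - d + e = -6
  a + b + c + d + e = 14
  16a + 8b + 4c + 2d + e = -18
  81a + 27b + 9c + 3d + e = -246
  256a + 64b + 16c + 4d + e = -946
Solving the system yields a = -5, b = 4, c = 3, d = 6, e = 6.
So p(x) = -5x^4 + 4x^3 + 3x^2 + 6x + 6.
The coefficient of x^2 is 3.

3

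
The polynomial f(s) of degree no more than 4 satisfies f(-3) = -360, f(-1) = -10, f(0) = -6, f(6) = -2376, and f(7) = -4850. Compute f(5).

-976

Write f(s) = as^4 + bs^3 + cs^2 + ds + e. Substituting each data point gives a linear system:
  81a - 27b + 9c - 3d + e = -360
  a - b + c - d + e = -10
  e = -6
  1296a + 216b + 36c + 6d + e = -2376
  2401a + 343b + 49c + 7d + e = -4850
Solving the system yields a = -3, b = 6, c = 6, d = 1, e = -6.
So f(s) = -3s^4 + 6s^3 + 6s^2 + s - 6.
Then f(5) = -976.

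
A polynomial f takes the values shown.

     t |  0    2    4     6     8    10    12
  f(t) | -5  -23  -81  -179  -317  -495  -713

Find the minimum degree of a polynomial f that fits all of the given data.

2

Forward differences of the values at t = 0, 2, 4, 6, 8, 10, 12:
  f  : -5  -23  -81  -179  -317  -495  -713
  Δ  : -18  -58  -98  -138  -178  -218
  Δ^2: -40  -40  -40  -40  -40
  Δ^3: 0  0  0  0
  Δ^4: 0  0  0
  Δ^5: 0  0
  Δ^6: 0
The second differences are constant (-40) and nonzero, while all higher differences vanish, so the minimal degree is 2.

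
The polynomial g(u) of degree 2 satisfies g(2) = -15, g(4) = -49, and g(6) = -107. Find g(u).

g(u) = -3u^2 + u - 5

Write g(u) = au^2 + bu + c. Substituting each data point gives a linear system:
  4a + 2b + c = -15
  16a + 4b + c = -49
  36a + 6b + c = -107
Solving the system yields a = -3, b = 1, c = -5.
So g(u) = -3u^2 + u - 5.
Check: g(2) = -15. ✓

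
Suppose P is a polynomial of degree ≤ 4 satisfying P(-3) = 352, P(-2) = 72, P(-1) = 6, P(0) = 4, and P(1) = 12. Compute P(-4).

Forward differences of the values at s = -3, -2, -1, 0, 1:
  P  : 352  72  6  4  12
  Δ  : -280  -66  -2  8
  Δ^2: 214  64  10
  Δ^3: -150  -54
  Δ^4: 96
The fourth differences are constant, confirming degree 4.
Interpolating (Newton forward form) and evaluating at s = -4 gives P(-4) = 1092.

1092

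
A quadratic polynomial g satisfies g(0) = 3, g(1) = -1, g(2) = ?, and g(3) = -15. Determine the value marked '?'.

On equispaced nodes a degree-2 polynomial has vanishing third forward difference, so
  - g(0) + 3·g(1) - 3·g(2) + g(3) = 0.
Substituting the known values and solving for g(2):
  -3·g(2) = 21
  g(2) = -7.

-7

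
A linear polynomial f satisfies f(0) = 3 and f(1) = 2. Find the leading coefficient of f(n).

Write f(n) = an + b. Substituting each data point gives a linear system:
  b = 3
  a + b = 2
Solving the system yields a = -1, b = 3.
So f(n) = -n + 3.
The leading coefficient is -1.

-1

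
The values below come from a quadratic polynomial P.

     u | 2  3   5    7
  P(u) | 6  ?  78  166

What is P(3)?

The 3 known points determine the degree-2 polynomial uniquely.
Write P(u) = au^2 + bu + c. Substituting each data point gives a linear system:
  4a + 2b + c = 6
  25a + 5b + c = 78
  49a + 7b + c = 166
Solving the system yields a = 4, b = -4, c = -2.
So P(u) = 4u^2 - 4u - 2.
Then P(3) = 22.

22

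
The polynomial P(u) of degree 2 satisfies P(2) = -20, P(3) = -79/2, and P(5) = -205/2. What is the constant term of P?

-5

Write P(u) = au^2 + bu + c. Substituting each data point gives a linear system:
  4a + 2b + c = -20
  9a + 3b + c = -79/2
  25a + 5b + c = -205/2
Solving the system yields a = -4, b = 1/2, c = -5.
So P(u) = -4u² + (1/2)u - 5.
The constant term is -5.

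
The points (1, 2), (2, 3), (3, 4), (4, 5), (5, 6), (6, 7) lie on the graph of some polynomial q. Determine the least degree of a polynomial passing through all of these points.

1

Forward differences of the values at t = 1, 2, 3, 4, 5, 6:
  q  : 2  3  4  5  6  7
  Δ  : 1  1  1  1  1
  Δ^2: 0  0  0  0
  Δ^3: 0  0  0
  Δ^4: 0  0
  Δ^5: 0
The first differences are constant (1) and nonzero, while all higher differences vanish, so the minimal degree is 1.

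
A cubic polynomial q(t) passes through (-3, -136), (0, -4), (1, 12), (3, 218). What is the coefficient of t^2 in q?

Write q(t) = at^3 + bt^2 + ct + d. Substituting each data point gives a linear system:
  -27a + 9b - 3c + d = -136
  d = -4
  a + b + c + d = 12
  27a + 9b + 3c + d = 218
Solving the system yields a = 6, b = 5, c = 5, d = -4.
So q(t) = 6t^3 + 5t^2 + 5t - 4.
The coefficient of t^2 is 5.

5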